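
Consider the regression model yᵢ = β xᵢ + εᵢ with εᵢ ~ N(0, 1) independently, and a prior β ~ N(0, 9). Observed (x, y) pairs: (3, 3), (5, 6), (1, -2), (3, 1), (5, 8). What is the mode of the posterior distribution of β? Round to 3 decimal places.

β̂_MAP = 1.158

log p(β | y) = −Σ(yᵢ − βxᵢ)²/(2·1) − β²/(2·9) + const.
Setting the derivative to zero: Σxᵢ(yᵢ − βxᵢ)/1 − β/9 = 0, so β = Σxᵢyᵢ / (Σxᵢ² + σ²/τ²).
Σxᵢyᵢ = 3·3 + 5·6 + 1·(-2) + 3·1 + 5·8 = 80; Σxᵢ² = 69; σ²/τ² = 1/9.
β̂_MAP = 80 / (69 + 1/9) = 80/(622/9) = 360/311 ≈ 1.158.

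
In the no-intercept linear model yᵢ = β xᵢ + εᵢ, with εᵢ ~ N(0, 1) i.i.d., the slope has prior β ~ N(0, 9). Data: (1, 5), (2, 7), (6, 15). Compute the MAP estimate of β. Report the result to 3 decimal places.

β̂_MAP = 2.651

log p(β | y) = −Σ(yᵢ − βxᵢ)²/(2·1) − β²/(2·9) + const.
Setting the derivative to zero: Σxᵢ(yᵢ − βxᵢ)/1 − β/9 = 0, so β = Σxᵢyᵢ / (Σxᵢ² + σ²/τ²).
Σxᵢyᵢ = 1·5 + 2·7 + 6·15 = 109; Σxᵢ² = 41; σ²/τ² = 1/9.
β̂_MAP = 109 / (41 + 1/9) = 109/(370/9) = 981/370 ≈ 2.651.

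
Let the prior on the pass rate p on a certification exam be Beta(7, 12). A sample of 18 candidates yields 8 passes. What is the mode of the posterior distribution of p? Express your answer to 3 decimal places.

Prior: Beta(7, 12).
Data: 8 successes in 18 trials. The binomial likelihood contributes p^8(1−p)^10, so the posterior is Beta(7+8, 12+10) = Beta(15, 22).
For Beta(a, b) with a, b > 1 the mode is (a−1)/(a+b−2) = 14/35 ≈ 0.400.

p̂_MAP = 0.400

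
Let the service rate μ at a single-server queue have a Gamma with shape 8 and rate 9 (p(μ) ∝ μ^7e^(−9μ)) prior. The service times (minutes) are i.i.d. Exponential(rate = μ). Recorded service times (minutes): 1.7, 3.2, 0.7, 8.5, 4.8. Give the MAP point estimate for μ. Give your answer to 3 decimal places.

The Exponential(rate=μ) likelihood is ∝ μ^n e^(−μΣtᵢ). Here n = 5 and Σtᵢ = 1.7 + 3.2 + 0.7 + 8.5 + 4.8 = 18.9.
Posterior ∝ μ^7e^(−9μ) · μ^5e^(−18.9μ) = μ^12e^(−27.9μ), i.e. Gamma(13, 27.9).
Mode = (a−1)/b = 12/27.9 ≈ 0.430.

μ̂_MAP = 0.430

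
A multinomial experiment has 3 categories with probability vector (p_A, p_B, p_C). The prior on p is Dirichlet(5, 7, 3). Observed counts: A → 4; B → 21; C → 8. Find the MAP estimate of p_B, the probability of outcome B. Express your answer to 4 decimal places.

MAP estimate of p_B = 0.6000

The posterior is Dirichlet(αᵢ + nᵢ) = Dirichlet(9, 28, 11).
For a Dirichlet(a₁,…,a_K) with all aᵢ > 1, the mode has j-th component (aⱼ − 1)/(Σaᵢ − K).
Here Σaᵢ = 48 and K = 3, so p_B = (28 − 1)/(48 − 3) = 27/45 ≈ 0.6000.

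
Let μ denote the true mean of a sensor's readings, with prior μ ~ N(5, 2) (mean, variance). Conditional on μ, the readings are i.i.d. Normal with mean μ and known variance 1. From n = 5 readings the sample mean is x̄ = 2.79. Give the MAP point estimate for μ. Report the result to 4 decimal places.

n = 5, x̄ = 2.79.
For a Normal prior and Normal likelihood with known variance, the posterior is Normal; its mode equals its mean, the precision-weighted average.
Prior precision 1/σ₀² = 1/2 = 0.5; data precision n/σ² = 5/1 = 5.
μ̂ = (0.5·5 + 5·2.79) / (0.5 + 5) = 16.45/5.5 = 329/110 ≈ 2.9909.

μ̂_MAP = 2.9909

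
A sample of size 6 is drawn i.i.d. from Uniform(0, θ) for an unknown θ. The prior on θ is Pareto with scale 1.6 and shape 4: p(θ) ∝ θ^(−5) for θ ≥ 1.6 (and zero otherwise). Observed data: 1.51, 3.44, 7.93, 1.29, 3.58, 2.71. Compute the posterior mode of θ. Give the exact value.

θ̂_MAP = 7.93

The Uniform(0, θ) likelihood is θ^(−n) for θ ≥ max(xᵢ), zero otherwise. Here max(xᵢ) = 7.93.
Posterior ∝ θ^(−5) · θ^(−6) = θ^(−11) on θ ≥ max(1.6, 7.93) = 7.93.
This density is strictly decreasing in θ, so the posterior mode lies at the lower boundary of the support.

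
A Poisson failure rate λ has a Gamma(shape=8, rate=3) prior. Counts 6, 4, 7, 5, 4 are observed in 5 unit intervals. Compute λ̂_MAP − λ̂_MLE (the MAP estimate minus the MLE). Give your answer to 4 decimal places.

MAP − MLE = -1.0750

Σxᵢ = 26. Posterior is Gamma(34, 8); MAP = (34−1)/8 = 33/8 ≈ 4.12500.
MLE = x̄ = 26/5 ≈ 5.20000.
Difference = 33/8 − 26/5 = -43/40 ≈ -1.0750.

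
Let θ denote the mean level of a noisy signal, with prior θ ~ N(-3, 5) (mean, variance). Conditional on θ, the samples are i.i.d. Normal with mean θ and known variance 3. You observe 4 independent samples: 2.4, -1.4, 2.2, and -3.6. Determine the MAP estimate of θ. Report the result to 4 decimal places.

n = 4; x̄ = (2.4 + (-1.4) + 2.2 + (-3.6))/4 = -0.4/4 = -0.1.
For a Normal prior and Normal likelihood with known variance, the posterior is Normal; its mode equals its mean, the precision-weighted average.
Prior precision 1/σ₀² = 1/5 = 0.2; data precision n/σ² = 4/3.
θ̂ = (0.2·(-3) + (4/3)·(-0.1)) / (0.2 + 4/3) = (-11/15)/(23/15) = -11/23 ≈ -0.4783.

θ̂_MAP = -0.4783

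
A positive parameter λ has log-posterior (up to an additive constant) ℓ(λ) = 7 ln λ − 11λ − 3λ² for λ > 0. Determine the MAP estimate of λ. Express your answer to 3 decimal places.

ℓ'(λ) = 7/λ − 11 − 6λ. Setting this to zero and multiplying by λ: 6λ² + 11λ − 7 = 0.
λ = (−11 + √(11² + 4·6·7)) / (2·6) = (−11 + √289) / 12 = (−11 + 17)/12 = 1/2.
ℓ''(λ) = −7/λ² − 6 < 0, confirming a maximum.

λ̂_MAP = 0.500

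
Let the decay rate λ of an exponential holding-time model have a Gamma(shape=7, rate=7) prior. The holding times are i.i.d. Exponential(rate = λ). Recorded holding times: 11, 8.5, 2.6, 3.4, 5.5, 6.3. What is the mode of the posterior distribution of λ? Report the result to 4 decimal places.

The Exponential(rate=λ) likelihood is ∝ λ^n e^(−λΣtᵢ). Here n = 6 and Σtᵢ = 11 + 8.5 + 2.6 + 3.4 + 5.5 + 6.3 = 37.3.
Posterior ∝ λ^6e^(−7λ) · λ^6e^(−37.3λ) = λ^12e^(−44.3λ), i.e. Gamma(13, 44.3).
Mode = (a−1)/b = 12/44.3 ≈ 0.2709.

λ̂_MAP = 0.2709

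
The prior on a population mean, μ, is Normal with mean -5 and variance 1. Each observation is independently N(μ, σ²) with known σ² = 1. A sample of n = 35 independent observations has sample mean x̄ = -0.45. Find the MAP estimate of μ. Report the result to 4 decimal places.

n = 35, x̄ = -0.45.
For a Normal prior and Normal likelihood with known variance, the posterior is Normal; its mode equals its mean, the precision-weighted average.
Prior precision 1/σ₀² = 1/1 = 1; data precision n/σ² = 35/1 = 35.
μ̂ = (1·(-5) + 35·(-0.45)) / (1 + 35) = (-20.75)/36 = -83/144 ≈ -0.5764.

μ̂_MAP = -0.5764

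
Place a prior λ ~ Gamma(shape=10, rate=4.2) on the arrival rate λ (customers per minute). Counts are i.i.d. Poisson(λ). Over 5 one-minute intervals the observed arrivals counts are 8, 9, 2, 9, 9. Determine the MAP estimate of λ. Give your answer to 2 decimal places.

Σxᵢ = 8+9+2+9+9 = 37, with n = 5.
Posterior ∝ λ^9e^(−4.2λ) · λ^37e^(−5λ) = λ^46e^(−9.2λ), i.e. Gamma(shape=47, rate=9.2).
The mode of a Gamma(a, b) with a ≥ 1 (shape–rate) is (a−1)/b = 46/9.2 ≈ 5.00.

λ̂_MAP = 5.00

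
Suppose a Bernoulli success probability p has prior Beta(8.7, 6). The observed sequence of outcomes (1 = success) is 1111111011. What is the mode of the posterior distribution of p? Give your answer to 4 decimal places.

Prior: Beta(8.7, 6).
Data: 9 successes in 10 trials (from the sequence). The binomial likelihood contributes p^9(1−p)^1, so the posterior is Beta(8.7+9, 6+1) = Beta(17.7, 7).
For Beta(a, b) with a, b > 1 the mode is (a−1)/(a+b−2) = 16.7/22.7 ≈ 0.7357.

p̂_MAP = 0.7357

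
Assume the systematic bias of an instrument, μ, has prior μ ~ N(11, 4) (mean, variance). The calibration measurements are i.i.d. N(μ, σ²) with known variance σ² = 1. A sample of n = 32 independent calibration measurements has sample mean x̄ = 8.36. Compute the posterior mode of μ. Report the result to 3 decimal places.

n = 32, x̄ = 8.36.
For a Normal prior and Normal likelihood with known variance, the posterior is Normal; its mode equals its mean, the precision-weighted average.
Prior precision 1/σ₀² = 1/4 = 0.25; data precision n/σ² = 32/1 = 32.
μ̂ = (0.25·11 + 32·8.36) / (0.25 + 32) = 270.27/32.25 = 9009/1075 ≈ 8.380.

μ̂_MAP = 8.380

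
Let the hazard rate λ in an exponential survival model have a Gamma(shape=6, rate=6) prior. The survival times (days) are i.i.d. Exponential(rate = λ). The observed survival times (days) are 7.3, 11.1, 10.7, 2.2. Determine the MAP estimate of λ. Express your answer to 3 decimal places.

λ̂_MAP = 0.241

The Exponential(rate=λ) likelihood is ∝ λ^n e^(−λΣtᵢ). Here n = 4 and Σtᵢ = 7.3 + 11.1 + 10.7 + 2.2 = 31.3.
Posterior ∝ λ^5e^(−6λ) · λ^4e^(−31.3λ) = λ^9e^(−37.3λ), i.e. Gamma(10, 37.3).
Mode = (a−1)/b = 9/37.3 ≈ 0.241.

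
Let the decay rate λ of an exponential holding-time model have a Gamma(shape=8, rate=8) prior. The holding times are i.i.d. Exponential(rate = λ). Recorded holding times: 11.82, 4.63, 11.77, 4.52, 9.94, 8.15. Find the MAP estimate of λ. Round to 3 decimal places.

The Exponential(rate=λ) likelihood is ∝ λ^n e^(−λΣtᵢ). Here n = 6 and Σtᵢ = 11.82 + 4.63 + 11.77 + 4.52 + 9.94 + 8.15 = 50.83.
Posterior ∝ λ^7e^(−8λ) · λ^6e^(−50.83λ) = λ^13e^(−58.83λ), i.e. Gamma(14, 58.83).
Mode = (a−1)/b = 13/58.83 ≈ 0.221.

λ̂_MAP = 0.221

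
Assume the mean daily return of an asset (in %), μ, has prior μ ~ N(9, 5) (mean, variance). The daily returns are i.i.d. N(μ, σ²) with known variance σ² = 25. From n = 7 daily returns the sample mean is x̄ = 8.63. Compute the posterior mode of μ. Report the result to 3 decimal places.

n = 7, x̄ = 8.63.
For a Normal prior and Normal likelihood with known variance, the posterior is Normal; its mode equals its mean, the precision-weighted average.
Prior precision 1/σ₀² = 1/5 = 0.2; data precision n/σ² = 7/25 = 0.28.
μ̂ = (0.2·9 + 0.28·8.63) / (0.2 + 0.28) = 4.2164/0.48 = 10541/1200 ≈ 8.784.

μ̂_MAP = 8.784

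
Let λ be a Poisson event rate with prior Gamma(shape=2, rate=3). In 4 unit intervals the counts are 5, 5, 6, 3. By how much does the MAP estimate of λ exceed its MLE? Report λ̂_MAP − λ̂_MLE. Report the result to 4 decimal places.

Σxᵢ = 19. Posterior is Gamma(21, 7); MAP = (21−1)/7 = 20/7 ≈ 2.85714.
MLE = x̄ = 19/4 ≈ 4.75000.
Difference = 20/7 − 19/4 = -53/28 ≈ -1.8929.

MAP − MLE = -1.8929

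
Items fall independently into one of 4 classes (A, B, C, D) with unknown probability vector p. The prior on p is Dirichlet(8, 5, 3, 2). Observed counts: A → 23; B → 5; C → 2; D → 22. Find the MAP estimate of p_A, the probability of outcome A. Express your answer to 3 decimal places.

The posterior is Dirichlet(αᵢ + nᵢ) = Dirichlet(31, 10, 5, 24).
For a Dirichlet(a₁,…,a_K) with all aᵢ > 1, the mode has j-th component (aⱼ − 1)/(Σaᵢ − K).
Here Σaᵢ = 70 and K = 4, so p_A = (31 − 1)/(70 − 4) = 30/66 ≈ 0.455.

MAP estimate of p_A = 0.455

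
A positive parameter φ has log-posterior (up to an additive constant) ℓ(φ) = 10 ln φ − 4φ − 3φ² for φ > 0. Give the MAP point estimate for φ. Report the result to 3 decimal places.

φ̂_MAP = 1.000

ℓ'(φ) = 10/φ − 4 − 6φ. Setting this to zero and multiplying by φ: 6φ² + 4φ − 10 = 0.
φ = (−4 + √(4² + 4·6·10)) / (2·6) = (−4 + √256) / 12 = (−4 + 16)/12 = 1.
ℓ''(φ) = −10/φ² − 6 < 0, confirming a maximum.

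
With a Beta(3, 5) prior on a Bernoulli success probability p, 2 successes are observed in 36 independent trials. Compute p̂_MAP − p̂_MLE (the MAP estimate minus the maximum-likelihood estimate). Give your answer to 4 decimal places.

Posterior is Beta(5, 39); MAP = (5−1)/(44−2) = 4/42 ≈ 0.09524.
MLE ignores the prior: p̂_MLE = k/n = 2/36 ≈ 0.05556.
Difference = 4/42 − 2/36 = 5/126 ≈ 0.0397.

MAP − MLE = 0.0397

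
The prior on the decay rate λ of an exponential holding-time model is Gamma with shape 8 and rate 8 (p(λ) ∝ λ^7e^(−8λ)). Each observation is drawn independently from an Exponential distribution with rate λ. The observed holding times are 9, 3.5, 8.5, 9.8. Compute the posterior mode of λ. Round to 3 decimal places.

λ̂_MAP = 0.284

The Exponential(rate=λ) likelihood is ∝ λ^n e^(−λΣtᵢ). Here n = 4 and Σtᵢ = 9 + 3.5 + 8.5 + 9.8 = 30.8.
Posterior ∝ λ^7e^(−8λ) · λ^4e^(−30.8λ) = λ^11e^(−38.8λ), i.e. Gamma(12, 38.8).
Mode = (a−1)/b = 11/38.8 ≈ 0.284.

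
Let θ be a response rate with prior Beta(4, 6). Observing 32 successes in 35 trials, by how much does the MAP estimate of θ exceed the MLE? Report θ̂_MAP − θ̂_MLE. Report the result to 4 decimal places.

Posterior is Beta(36, 9); MAP = (36−1)/(45−2) = 35/43 ≈ 0.81395.
MLE ignores the prior: θ̂_MLE = k/n = 32/35 ≈ 0.91429.
Difference = 35/43 − 32/35 = -151/1505 ≈ -0.1003.

MAP − MLE = -0.1003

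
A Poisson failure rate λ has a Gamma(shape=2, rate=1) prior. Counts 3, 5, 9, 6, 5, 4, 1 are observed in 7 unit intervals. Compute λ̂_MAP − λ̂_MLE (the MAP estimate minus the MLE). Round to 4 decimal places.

MAP − MLE = -0.4643

Σxᵢ = 33. Posterior is Gamma(35, 8); MAP = (35−1)/8 = 34/8 ≈ 4.25000.
MLE = x̄ = 33/7 ≈ 4.71429.
Difference = 34/8 − 33/7 = -13/28 ≈ -0.4643.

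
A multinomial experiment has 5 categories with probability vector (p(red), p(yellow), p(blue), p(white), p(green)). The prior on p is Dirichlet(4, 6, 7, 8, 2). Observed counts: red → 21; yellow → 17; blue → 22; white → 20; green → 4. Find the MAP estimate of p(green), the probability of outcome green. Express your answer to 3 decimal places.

MAP estimate of p(green) = 0.047

The posterior is Dirichlet(αᵢ + nᵢ) = Dirichlet(25, 23, 29, 28, 6).
For a Dirichlet(a₁,…,a_K) with all aᵢ > 1, the mode has j-th component (aⱼ − 1)/(Σaᵢ − K).
Here Σaᵢ = 111 and K = 5, so p(green) = (6 − 1)/(111 − 5) = 5/106 ≈ 0.047.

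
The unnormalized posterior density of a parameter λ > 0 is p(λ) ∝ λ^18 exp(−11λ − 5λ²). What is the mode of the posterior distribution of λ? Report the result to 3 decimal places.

ℓ'(λ) = 18/λ − 11 − 10λ. Setting this to zero and multiplying by λ: 10λ² + 11λ − 18 = 0.
λ = (−11 + √(11² + 4·10·18)) / (2·10) = (−11 + √841) / 20 = (−11 + 29)/20 = 9/10.
ℓ''(λ) = −18/λ² − 10 < 0, confirming a maximum.

λ̂_MAP = 0.900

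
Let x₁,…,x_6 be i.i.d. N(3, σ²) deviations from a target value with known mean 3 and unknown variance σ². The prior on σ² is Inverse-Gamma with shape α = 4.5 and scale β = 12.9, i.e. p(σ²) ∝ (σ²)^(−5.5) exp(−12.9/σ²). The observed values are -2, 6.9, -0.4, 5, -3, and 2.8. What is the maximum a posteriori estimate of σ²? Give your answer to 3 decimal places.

Sum of squared deviations about the known mean: SS = (-2−3)² + (6.9−3)² + (-0.4−3)² + (5−3)² + (-3−3)² + (2.8−3)² = 91.81.
The Normal likelihood contributes (σ²)^(−n/2) exp(−SS/(2σ²)), so the posterior is Inverse-Gamma(α + n/2, β + SS/2) = Inverse-Gamma(7.5, 58.805).
The mode of Inverse-Gamma(a, b) is b/(a+1) = 58.805/8.5 ≈ 6.918.

σ̂²_MAP = 6.918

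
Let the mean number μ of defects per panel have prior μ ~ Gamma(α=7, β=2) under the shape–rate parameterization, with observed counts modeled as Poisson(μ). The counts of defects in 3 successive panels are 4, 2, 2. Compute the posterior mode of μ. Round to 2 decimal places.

μ̂_MAP = 2.80

Σxᵢ = 4+2+2 = 8, with n = 3.
Posterior ∝ μ^6e^(−2μ) · μ^8e^(−3μ) = μ^14e^(−5μ), i.e. Gamma(shape=15, rate=5).
The mode of a Gamma(a, b) with a ≥ 1 (shape–rate) is (a−1)/b = 14/5 ≈ 2.80.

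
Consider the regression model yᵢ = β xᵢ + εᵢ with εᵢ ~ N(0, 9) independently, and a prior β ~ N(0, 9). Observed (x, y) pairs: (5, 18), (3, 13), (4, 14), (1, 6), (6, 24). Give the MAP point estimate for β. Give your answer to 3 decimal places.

log p(β | y) = −Σ(yᵢ − βxᵢ)²/(2·9) − β²/(2·9) + const.
Setting the derivative to zero: Σxᵢ(yᵢ − βxᵢ)/9 − β/9 = 0, so β = Σxᵢyᵢ / (Σxᵢ² + σ²/τ²).
Σxᵢyᵢ = 5·18 + 3·13 + 4·14 + 1·6 + 6·24 = 335; Σxᵢ² = 87; σ²/τ² = 1.
β̂_MAP = 335 / (87 + 1) = 335/88 ≈ 3.807.

β̂_MAP = 3.807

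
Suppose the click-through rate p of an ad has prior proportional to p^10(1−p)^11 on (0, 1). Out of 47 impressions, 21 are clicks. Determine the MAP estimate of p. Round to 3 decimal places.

p̂_MAP = 0.456

The prior density ∝ p^10(1−p)^11 is the kernel of Beta(11, 12).
Data: 21 successes in 47 trials. The binomial likelihood contributes p^21(1−p)^26, so the posterior is Beta(11+21, 12+26) = Beta(32, 38).
For Beta(a, b) with a, b > 1 the mode is (a−1)/(a+b−2) = 31/68 ≈ 0.456.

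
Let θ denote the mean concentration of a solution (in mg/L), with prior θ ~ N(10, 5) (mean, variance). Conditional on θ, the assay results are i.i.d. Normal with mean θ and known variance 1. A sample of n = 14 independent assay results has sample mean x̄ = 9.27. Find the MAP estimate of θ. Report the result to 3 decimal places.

n = 14, x̄ = 9.27.
For a Normal prior and Normal likelihood with known variance, the posterior is Normal; its mode equals its mean, the precision-weighted average.
Prior precision 1/σ₀² = 1/5 = 0.2; data precision n/σ² = 14/1 = 14.
θ̂ = (0.2·10 + 14·9.27) / (0.2 + 14) = 131.78/14.2 = 6589/710 ≈ 9.280.

θ̂_MAP = 9.280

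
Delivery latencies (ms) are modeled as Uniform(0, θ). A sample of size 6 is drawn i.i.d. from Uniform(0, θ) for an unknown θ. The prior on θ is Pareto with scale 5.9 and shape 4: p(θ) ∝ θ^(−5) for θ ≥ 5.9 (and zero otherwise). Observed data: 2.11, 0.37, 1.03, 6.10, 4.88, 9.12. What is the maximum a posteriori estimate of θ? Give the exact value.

θ̂_MAP = 9.12

The Uniform(0, θ) likelihood is θ^(−n) for θ ≥ max(xᵢ), zero otherwise. Here max(xᵢ) = 9.12.
Posterior ∝ θ^(−5) · θ^(−6) = θ^(−11) on θ ≥ max(5.9, 9.12) = 9.12.
This density is strictly decreasing in θ, so the posterior mode lies at the lower boundary of the support.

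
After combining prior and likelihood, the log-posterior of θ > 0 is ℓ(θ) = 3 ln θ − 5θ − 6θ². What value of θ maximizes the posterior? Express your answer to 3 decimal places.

ℓ'(θ) = 3/θ − 5 − 12θ. Setting this to zero and multiplying by θ: 12θ² + 5θ − 3 = 0.
θ = (−5 + √(5² + 4·12·3)) / (2·12) = (−5 + √169) / 24 = (−5 + 13)/24 = 1/3.
ℓ''(θ) = −3/θ² − 12 < 0, confirming a maximum.

θ̂_MAP = 0.333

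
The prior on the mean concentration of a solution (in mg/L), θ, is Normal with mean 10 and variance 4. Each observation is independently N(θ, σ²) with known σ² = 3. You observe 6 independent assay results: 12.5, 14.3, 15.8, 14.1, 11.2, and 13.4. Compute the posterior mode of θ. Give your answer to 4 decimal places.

θ̂_MAP = 13.1556

n = 6; x̄ = (12.5 + 14.3 + 15.8 + 14.1 + 11.2 + 13.4)/6 = 81.3/6 = 13.55.
For a Normal prior and Normal likelihood with known variance, the posterior is Normal; its mode equals its mean, the precision-weighted average.
Prior precision 1/σ₀² = 1/4 = 0.25; data precision n/σ² = 6/3 = 2.
θ̂ = (0.25·10 + 2·13.55) / (0.25 + 2) = 29.6/2.25 = 592/45 ≈ 13.1556.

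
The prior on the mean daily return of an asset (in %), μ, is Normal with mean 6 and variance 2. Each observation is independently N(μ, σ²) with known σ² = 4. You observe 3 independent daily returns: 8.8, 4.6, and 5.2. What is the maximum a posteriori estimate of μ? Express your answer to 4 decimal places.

μ̂_MAP = 6.1200

n = 3; x̄ = (8.8 + 4.6 + 5.2)/3 = 18.6/3 = 6.2.
For a Normal prior and Normal likelihood with known variance, the posterior is Normal; its mode equals its mean, the precision-weighted average.
Prior precision 1/σ₀² = 1/2 = 0.5; data precision n/σ² = 3/4 = 0.75.
μ̂ = (0.5·6 + 0.75·6.2) / (0.5 + 0.75) = 7.65/1.25 = 6.1200.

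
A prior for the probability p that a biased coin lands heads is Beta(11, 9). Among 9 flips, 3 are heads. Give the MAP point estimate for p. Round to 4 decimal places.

Prior: Beta(11, 9).
Data: 3 successes in 9 trials. The binomial likelihood contributes p^3(1−p)^6, so the posterior is Beta(11+3, 9+6) = Beta(14, 15).
For Beta(a, b) with a, b > 1 the mode is (a−1)/(a+b−2) = 13/27 ≈ 0.4815.

p̂_MAP = 0.4815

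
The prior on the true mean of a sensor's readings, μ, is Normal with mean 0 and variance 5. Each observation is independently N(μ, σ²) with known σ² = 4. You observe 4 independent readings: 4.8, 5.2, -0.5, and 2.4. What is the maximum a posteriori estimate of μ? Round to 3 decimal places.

μ̂_MAP = 2.479

n = 4; x̄ = (4.8 + 5.2 + (-0.5) + 2.4)/4 = 11.9/4 = 2.975.
For a Normal prior and Normal likelihood with known variance, the posterior is Normal; its mode equals its mean, the precision-weighted average.
Prior precision 1/σ₀² = 1/5 = 0.2; data precision n/σ² = 4/4 = 1.
μ̂ = (0.2·0 + 1·2.975) / (0.2 + 1) = 2.975/1.2 = 119/48 ≈ 2.479.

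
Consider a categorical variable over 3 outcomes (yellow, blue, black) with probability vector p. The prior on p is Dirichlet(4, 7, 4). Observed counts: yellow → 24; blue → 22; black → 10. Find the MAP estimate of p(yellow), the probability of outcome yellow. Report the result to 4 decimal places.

The posterior is Dirichlet(αᵢ + nᵢ) = Dirichlet(28, 29, 14).
For a Dirichlet(a₁,…,a_K) with all aᵢ > 1, the mode has j-th component (aⱼ − 1)/(Σaᵢ − K).
Here Σaᵢ = 71 and K = 3, so p(yellow) = (28 − 1)/(71 − 3) = 27/68 ≈ 0.3971.

MAP estimate of p(yellow) = 0.3971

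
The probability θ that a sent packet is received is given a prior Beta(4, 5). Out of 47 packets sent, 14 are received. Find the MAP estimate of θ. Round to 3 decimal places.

Prior: Beta(4, 5).
Data: 14 successes in 47 trials. The binomial likelihood contributes θ^14(1−θ)^33, so the posterior is Beta(4+14, 5+33) = Beta(18, 38).
For Beta(a, b) with a, b > 1 the mode is (a−1)/(a+b−2) = 17/54 ≈ 0.315.

θ̂_MAP = 0.315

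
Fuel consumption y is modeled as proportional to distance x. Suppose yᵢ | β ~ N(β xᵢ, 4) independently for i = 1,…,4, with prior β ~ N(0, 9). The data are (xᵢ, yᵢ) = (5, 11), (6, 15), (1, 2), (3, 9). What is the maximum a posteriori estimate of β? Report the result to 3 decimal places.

β̂_MAP = 2.435

log p(β | y) = −Σ(yᵢ − βxᵢ)²/(2·4) − β²/(2·9) + const.
Setting the derivative to zero: Σxᵢ(yᵢ − βxᵢ)/4 − β/9 = 0, so β = Σxᵢyᵢ / (Σxᵢ² + σ²/τ²).
Σxᵢyᵢ = 5·11 + 6·15 + 1·2 + 3·9 = 174; Σxᵢ² = 71; σ²/τ² = 4/9.
β̂_MAP = 174 / (71 + 4/9) = 174/(643/9) = 1566/643 ≈ 2.435.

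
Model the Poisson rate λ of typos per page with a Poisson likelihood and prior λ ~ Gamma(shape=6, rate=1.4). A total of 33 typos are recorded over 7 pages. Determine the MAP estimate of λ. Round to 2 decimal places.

Σxᵢ = 33, n = 7.
Posterior ∝ λ^5e^(−1.4λ) · λ^33e^(−7λ) = λ^38e^(−8.4λ), i.e. Gamma(shape=39, rate=8.4).
The mode of a Gamma(a, b) with a ≥ 1 (shape–rate) is (a−1)/b = 38/8.4 ≈ 4.52.

λ̂_MAP = 4.52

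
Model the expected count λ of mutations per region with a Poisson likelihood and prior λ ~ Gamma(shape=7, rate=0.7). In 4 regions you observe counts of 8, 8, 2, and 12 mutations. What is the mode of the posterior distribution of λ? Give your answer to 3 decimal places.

Σxᵢ = 8+8+2+12 = 30, with n = 4.
Posterior ∝ λ^6e^(−0.7λ) · λ^30e^(−4λ) = λ^36e^(−4.7λ), i.e. Gamma(shape=37, rate=4.7).
The mode of a Gamma(a, b) with a ≥ 1 (shape–rate) is (a−1)/b = 36/4.7 ≈ 7.660.

λ̂_MAP = 7.660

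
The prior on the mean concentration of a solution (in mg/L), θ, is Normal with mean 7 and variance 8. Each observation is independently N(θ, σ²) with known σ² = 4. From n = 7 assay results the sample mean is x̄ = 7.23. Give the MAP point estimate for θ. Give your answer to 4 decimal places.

n = 7, x̄ = 7.23.
For a Normal prior and Normal likelihood with known variance, the posterior is Normal; its mode equals its mean, the precision-weighted average.
Prior precision 1/σ₀² = 1/8 = 0.125; data precision n/σ² = 7/4 = 1.75.
θ̂ = (0.125·7 + 1.75·7.23) / (0.125 + 1.75) = 13.5275/1.875 = 5411/750 ≈ 7.2147.

θ̂_MAP = 7.2147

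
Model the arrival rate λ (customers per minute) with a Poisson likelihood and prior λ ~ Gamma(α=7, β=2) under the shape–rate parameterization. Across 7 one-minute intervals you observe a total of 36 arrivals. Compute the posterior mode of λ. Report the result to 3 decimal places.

Σxᵢ = 36, n = 7.
Posterior ∝ λ^6e^(−2λ) · λ^36e^(−7λ) = λ^42e^(−9λ), i.e. Gamma(shape=43, rate=9).
The mode of a Gamma(a, b) with a ≥ 1 (shape–rate) is (a−1)/b = 42/9 ≈ 4.667.

λ̂_MAP = 4.667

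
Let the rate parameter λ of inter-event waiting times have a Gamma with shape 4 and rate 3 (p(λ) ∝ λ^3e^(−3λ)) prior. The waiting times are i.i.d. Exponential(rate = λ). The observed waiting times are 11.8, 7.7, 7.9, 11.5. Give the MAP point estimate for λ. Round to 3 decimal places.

The Exponential(rate=λ) likelihood is ∝ λ^n e^(−λΣtᵢ). Here n = 4 and Σtᵢ = 11.8 + 7.7 + 7.9 + 11.5 = 38.9.
Posterior ∝ λ^3e^(−3λ) · λ^4e^(−38.9λ) = λ^7e^(−41.9λ), i.e. Gamma(8, 41.9).
Mode = (a−1)/b = 7/41.9 ≈ 0.167.

λ̂_MAP = 0.167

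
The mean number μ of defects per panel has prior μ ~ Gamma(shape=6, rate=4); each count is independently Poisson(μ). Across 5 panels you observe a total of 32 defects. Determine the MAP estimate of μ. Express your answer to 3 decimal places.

Σxᵢ = 32, n = 5.
Posterior ∝ μ^5e^(−4μ) · μ^32e^(−5μ) = μ^37e^(−9μ), i.e. Gamma(shape=38, rate=9).
The mode of a Gamma(a, b) with a ≥ 1 (shape–rate) is (a−1)/b = 37/9 ≈ 4.111.

μ̂_MAP = 4.111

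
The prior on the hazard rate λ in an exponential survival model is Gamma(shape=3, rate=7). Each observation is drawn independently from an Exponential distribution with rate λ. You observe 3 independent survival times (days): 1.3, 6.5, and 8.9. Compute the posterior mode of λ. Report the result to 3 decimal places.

The Exponential(rate=λ) likelihood is ∝ λ^n e^(−λΣtᵢ). Here n = 3 and Σtᵢ = 1.3 + 6.5 + 8.9 = 16.7.
Posterior ∝ λ^2e^(−7λ) · λ^3e^(−16.7λ) = λ^5e^(−23.7λ), i.e. Gamma(6, 23.7).
Mode = (a−1)/b = 5/23.7 ≈ 0.211.

λ̂_MAP = 0.211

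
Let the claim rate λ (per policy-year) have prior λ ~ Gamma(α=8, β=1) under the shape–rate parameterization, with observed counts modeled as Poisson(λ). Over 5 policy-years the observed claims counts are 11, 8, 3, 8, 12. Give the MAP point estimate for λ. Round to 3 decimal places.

λ̂_MAP = 8.167

Σxᵢ = 11+8+3+8+12 = 42, with n = 5.
Posterior ∝ λ^7e^(−1λ) · λ^42e^(−5λ) = λ^49e^(−6λ), i.e. Gamma(shape=50, rate=6).
The mode of a Gamma(a, b) with a ≥ 1 (shape–rate) is (a−1)/b = 49/6 ≈ 8.167.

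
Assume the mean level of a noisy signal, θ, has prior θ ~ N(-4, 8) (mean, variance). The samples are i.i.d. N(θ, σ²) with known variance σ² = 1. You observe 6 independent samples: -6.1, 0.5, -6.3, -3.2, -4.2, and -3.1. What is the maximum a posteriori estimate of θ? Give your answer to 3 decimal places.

θ̂_MAP = -3.739

n = 6; x̄ = ((-6.1) + 0.5 + (-6.3) + (-3.2) + (-4.2) + (-3.1))/6 = -22.4/6 = -56/15 ≈ -3.7333.
For a Normal prior and Normal likelihood with known variance, the posterior is Normal; its mode equals its mean, the precision-weighted average.
Prior precision 1/σ₀² = 1/8 = 0.125; data precision n/σ² = 6/1 = 6.
θ̂ = (0.125·(-4) + 6·(-56/15)) / (0.125 + 6) = (-22.9)/6.125 = -916/245 ≈ -3.739.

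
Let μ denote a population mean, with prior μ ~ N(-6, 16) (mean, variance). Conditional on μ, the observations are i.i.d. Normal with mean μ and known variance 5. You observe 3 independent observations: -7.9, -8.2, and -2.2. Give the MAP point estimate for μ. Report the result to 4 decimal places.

μ̂_MAP = -6.0906

n = 3; x̄ = ((-7.9) + (-8.2) + (-2.2))/3 = -18.3/3 = -6.1.
For a Normal prior and Normal likelihood with known variance, the posterior is Normal; its mode equals its mean, the precision-weighted average.
Prior precision 1/σ₀² = 1/16 = 0.0625; data precision n/σ² = 3/5 = 0.6.
μ̂ = (0.0625·(-6) + 0.6·(-6.1)) / (0.0625 + 0.6) = (-4.035)/0.6625 = -1614/265 ≈ -6.0906.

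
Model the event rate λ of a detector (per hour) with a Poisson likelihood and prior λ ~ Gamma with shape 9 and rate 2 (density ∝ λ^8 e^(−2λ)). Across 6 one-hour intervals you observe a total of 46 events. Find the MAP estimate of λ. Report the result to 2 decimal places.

λ̂_MAP = 6.75

Σxᵢ = 46, n = 6.
Posterior ∝ λ^8e^(−2λ) · λ^46e^(−6λ) = λ^54e^(−8λ), i.e. Gamma(shape=55, rate=8).
The mode of a Gamma(a, b) with a ≥ 1 (shape–rate) is (a−1)/b = 54/8 ≈ 6.75.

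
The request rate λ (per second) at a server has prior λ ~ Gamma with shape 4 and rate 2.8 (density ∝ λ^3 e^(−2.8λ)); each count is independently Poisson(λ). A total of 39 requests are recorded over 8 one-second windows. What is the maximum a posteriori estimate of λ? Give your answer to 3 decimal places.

Σxᵢ = 39, n = 8.
Posterior ∝ λ^3e^(−2.8λ) · λ^39e^(−8λ) = λ^42e^(−10.8λ), i.e. Gamma(shape=43, rate=10.8).
The mode of a Gamma(a, b) with a ≥ 1 (shape–rate) is (a−1)/b = 42/10.8 ≈ 3.889.

λ̂_MAP = 3.889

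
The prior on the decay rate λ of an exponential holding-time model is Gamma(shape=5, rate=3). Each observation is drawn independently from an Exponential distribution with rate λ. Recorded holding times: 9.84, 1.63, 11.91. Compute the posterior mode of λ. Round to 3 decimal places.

The Exponential(rate=λ) likelihood is ∝ λ^n e^(−λΣtᵢ). Here n = 3 and Σtᵢ = 9.84 + 1.63 + 11.91 = 23.38.
Posterior ∝ λ^4e^(−3λ) · λ^3e^(−23.38λ) = λ^7e^(−26.38λ), i.e. Gamma(8, 26.38).
Mode = (a−1)/b = 7/26.38 ≈ 0.265.

λ̂_MAP = 0.265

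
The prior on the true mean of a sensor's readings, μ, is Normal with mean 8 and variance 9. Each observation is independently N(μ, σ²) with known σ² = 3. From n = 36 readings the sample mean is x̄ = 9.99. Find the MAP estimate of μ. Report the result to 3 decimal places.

n = 36, x̄ = 9.99.
For a Normal prior and Normal likelihood with known variance, the posterior is Normal; its mode equals its mean, the precision-weighted average.
Prior precision 1/σ₀² = 1/9; data precision n/σ² = 36/3 = 12.
μ̂ = ((1/9)·8 + 12·9.99) / (1/9 + 12) = (27173/225)/(109/9) = 27173/2725 ≈ 9.972.

μ̂_MAP = 9.972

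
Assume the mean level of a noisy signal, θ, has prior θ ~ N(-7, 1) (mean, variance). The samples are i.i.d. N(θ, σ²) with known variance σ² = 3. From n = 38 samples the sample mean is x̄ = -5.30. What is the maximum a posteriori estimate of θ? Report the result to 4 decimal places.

n = 38, x̄ = -5.30.
For a Normal prior and Normal likelihood with known variance, the posterior is Normal; its mode equals its mean, the precision-weighted average.
Prior precision 1/σ₀² = 1/1 = 1; data precision n/σ² = 38/3.
θ̂ = (1·(-7) + (38/3)·(-5.3)) / (1 + 38/3) = (-1112/15)/(41/3) = -1112/205 ≈ -5.4244.

θ̂_MAP = -5.4244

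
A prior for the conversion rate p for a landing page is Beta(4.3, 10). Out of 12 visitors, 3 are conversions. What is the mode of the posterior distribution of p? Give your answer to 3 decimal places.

Prior: Beta(4.3, 10).
Data: 3 successes in 12 trials. The binomial likelihood contributes p^3(1−p)^9, so the posterior is Beta(4.3+3, 10+9) = Beta(7.3, 19).
For Beta(a, b) with a, b > 1 the mode is (a−1)/(a+b−2) = 6.3/24.3 ≈ 0.259.

p̂_MAP = 0.259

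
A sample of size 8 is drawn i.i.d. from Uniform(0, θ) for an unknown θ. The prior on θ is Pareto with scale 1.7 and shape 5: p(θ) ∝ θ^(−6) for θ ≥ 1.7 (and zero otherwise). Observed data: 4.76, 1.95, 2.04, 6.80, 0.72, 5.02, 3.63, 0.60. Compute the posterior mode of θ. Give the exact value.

The Uniform(0, θ) likelihood is θ^(−n) for θ ≥ max(xᵢ), zero otherwise. Here max(xᵢ) = 6.80.
Posterior ∝ θ^(−6) · θ^(−8) = θ^(−14) on θ ≥ max(1.7, 6.80) = 6.80.
This density is strictly decreasing in θ, so the posterior mode lies at the lower boundary of the support.

θ̂_MAP = 6.80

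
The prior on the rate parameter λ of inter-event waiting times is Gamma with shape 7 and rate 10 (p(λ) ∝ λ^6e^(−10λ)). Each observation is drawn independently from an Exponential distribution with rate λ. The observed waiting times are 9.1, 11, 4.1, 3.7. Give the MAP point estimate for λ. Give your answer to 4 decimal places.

λ̂_MAP = 0.2639

The Exponential(rate=λ) likelihood is ∝ λ^n e^(−λΣtᵢ). Here n = 4 and Σtᵢ = 9.1 + 11 + 4.1 + 3.7 = 27.9.
Posterior ∝ λ^6e^(−10λ) · λ^4e^(−27.9λ) = λ^10e^(−37.9λ), i.e. Gamma(11, 37.9).
Mode = (a−1)/b = 10/37.9 ≈ 0.2639.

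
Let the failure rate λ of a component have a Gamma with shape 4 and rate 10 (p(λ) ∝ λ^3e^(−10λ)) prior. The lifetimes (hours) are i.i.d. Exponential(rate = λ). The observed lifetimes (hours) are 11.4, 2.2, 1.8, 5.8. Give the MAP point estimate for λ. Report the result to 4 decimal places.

λ̂_MAP = 0.2244

The Exponential(rate=λ) likelihood is ∝ λ^n e^(−λΣtᵢ). Here n = 4 and Σtᵢ = 11.4 + 2.2 + 1.8 + 5.8 = 21.2.
Posterior ∝ λ^3e^(−10λ) · λ^4e^(−21.2λ) = λ^7e^(−31.2λ), i.e. Gamma(8, 31.2).
Mode = (a−1)/b = 7/31.2 ≈ 0.2244.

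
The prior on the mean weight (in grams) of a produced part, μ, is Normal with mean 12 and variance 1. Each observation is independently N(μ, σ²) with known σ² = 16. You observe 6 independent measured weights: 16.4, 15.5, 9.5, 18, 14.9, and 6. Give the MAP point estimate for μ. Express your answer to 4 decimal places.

n = 6; x̄ = (16.4 + 15.5 + 9.5 + 18 + 14.9 + 6)/6 = 80.3/6 = 803/60 ≈ 13.3833.
For a Normal prior and Normal likelihood with known variance, the posterior is Normal; its mode equals its mean, the precision-weighted average.
Prior precision 1/σ₀² = 1/1 = 1; data precision n/σ² = 6/16 = 0.375.
μ̂ = (1·12 + 0.375·(803/60)) / (1 + 0.375) = 17.01875/1.375 = 2723/220 ≈ 12.3773.

μ̂_MAP = 12.3773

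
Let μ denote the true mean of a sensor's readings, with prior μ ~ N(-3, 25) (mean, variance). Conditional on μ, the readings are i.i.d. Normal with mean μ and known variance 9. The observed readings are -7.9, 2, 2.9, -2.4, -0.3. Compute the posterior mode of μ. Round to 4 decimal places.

n = 5; x̄ = ((-7.9) + 2 + 2.9 + (-2.4) + (-0.3))/5 = -5.7/5 = -1.14.
For a Normal prior and Normal likelihood with known variance, the posterior is Normal; its mode equals its mean, the precision-weighted average.
Prior precision 1/σ₀² = 1/25 = 0.04; data precision n/σ² = 5/9.
μ̂ = (0.04·(-3) + (5/9)·(-1.14)) / (0.04 + 5/9) = (-113/150)/(134/225) = -339/268 ≈ -1.2649.

μ̂_MAP = -1.2649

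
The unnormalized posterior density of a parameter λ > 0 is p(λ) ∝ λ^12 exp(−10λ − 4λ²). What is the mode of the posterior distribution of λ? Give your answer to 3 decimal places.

λ̂_MAP = 0.750

ℓ'(λ) = 12/λ − 10 − 8λ. Setting this to zero and multiplying by λ: 8λ² + 10λ − 12 = 0.
λ = (−10 + √(10² + 4·8·12)) / (2·8) = (−10 + √484) / 16 = (−10 + 22)/16 = 3/4.
ℓ''(λ) = −12/λ² − 8 < 0, confirming a maximum.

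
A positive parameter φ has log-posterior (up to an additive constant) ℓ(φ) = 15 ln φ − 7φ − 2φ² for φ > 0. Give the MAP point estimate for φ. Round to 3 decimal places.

ℓ'(φ) = 15/φ − 7 − 4φ. Setting this to zero and multiplying by φ: 4φ² + 7φ − 15 = 0.
φ = (−7 + √(7² + 4·4·15)) / (2·4) = (−7 + √289) / 8 = (−7 + 17)/8 = 5/4.
ℓ''(φ) = −15/φ² − 4 < 0, confirming a maximum.

φ̂_MAP = 1.250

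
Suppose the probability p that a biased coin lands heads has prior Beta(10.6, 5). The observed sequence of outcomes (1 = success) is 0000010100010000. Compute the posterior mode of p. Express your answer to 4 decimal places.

Prior: Beta(10.6, 5).
Data: 3 successes in 16 trials (from the sequence). The binomial likelihood contributes p^3(1−p)^13, so the posterior is Beta(10.6+3, 5+13) = Beta(13.6, 18).
For Beta(a, b) with a, b > 1 the mode is (a−1)/(a+b−2) = 12.6/29.6 ≈ 0.4257.

p̂_MAP = 0.4257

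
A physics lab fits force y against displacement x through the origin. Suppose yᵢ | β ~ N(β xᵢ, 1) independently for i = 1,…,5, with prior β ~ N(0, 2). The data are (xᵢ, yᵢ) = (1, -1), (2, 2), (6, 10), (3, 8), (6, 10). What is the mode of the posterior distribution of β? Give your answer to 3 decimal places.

log p(β | y) = −Σ(yᵢ − βxᵢ)²/(2·1) − β²/(2·2) + const.
Setting the derivative to zero: Σxᵢ(yᵢ − βxᵢ)/1 − β/2 = 0, so β = Σxᵢyᵢ / (Σxᵢ² + σ²/τ²).
Σxᵢyᵢ = 1·(-1) + 2·2 + 6·10 + 3·8 + 6·10 = 147; Σxᵢ² = 86; σ²/τ² = 0.5.
β̂_MAP = 147 / (86 + 0.5) = 147/86.5 ≈ 1.699.

β̂_MAP = 1.699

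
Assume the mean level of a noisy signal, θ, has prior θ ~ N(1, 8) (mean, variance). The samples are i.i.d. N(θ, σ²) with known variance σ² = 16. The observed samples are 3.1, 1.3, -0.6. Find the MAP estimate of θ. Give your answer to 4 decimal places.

n = 3; x̄ = (3.1 + 1.3 + (-0.6))/3 = 3.8/3 = 19/15 ≈ 1.2667.
For a Normal prior and Normal likelihood with known variance, the posterior is Normal; its mode equals its mean, the precision-weighted average.
Prior precision 1/σ₀² = 1/8 = 0.125; data precision n/σ² = 3/16 = 0.1875.
θ̂ = (0.125·1 + 0.1875·(19/15)) / (0.125 + 0.1875) = 0.3625/0.3125 = 1.1600.

θ̂_MAP = 1.1600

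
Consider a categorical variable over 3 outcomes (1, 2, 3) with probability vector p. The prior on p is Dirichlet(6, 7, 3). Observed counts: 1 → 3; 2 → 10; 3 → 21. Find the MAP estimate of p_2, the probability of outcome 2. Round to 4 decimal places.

MAP estimate: 0.3404

The posterior is Dirichlet(αᵢ + nᵢ) = Dirichlet(9, 17, 24).
For a Dirichlet(a₁,…,a_K) with all aᵢ > 1, the mode has j-th component (aⱼ − 1)/(Σaᵢ − K).
Here Σaᵢ = 50 and K = 3, so p_2 = (17 − 1)/(50 − 3) = 16/47 ≈ 0.3404.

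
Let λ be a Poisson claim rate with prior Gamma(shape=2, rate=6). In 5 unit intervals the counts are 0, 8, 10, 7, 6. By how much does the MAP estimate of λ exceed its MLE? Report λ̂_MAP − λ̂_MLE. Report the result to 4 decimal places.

MAP − MLE = -3.2909

Σxᵢ = 31. Posterior is Gamma(33, 11); MAP = (33−1)/11 = 32/11 ≈ 2.90909.
MLE = x̄ = 31/5 ≈ 6.20000.
Difference = 32/11 − 31/5 = -181/55 ≈ -3.2909.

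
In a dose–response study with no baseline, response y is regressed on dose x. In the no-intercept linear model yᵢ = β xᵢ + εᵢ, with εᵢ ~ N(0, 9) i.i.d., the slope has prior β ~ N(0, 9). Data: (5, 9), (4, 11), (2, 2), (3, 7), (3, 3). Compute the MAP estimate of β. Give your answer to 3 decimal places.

log p(β | y) = −Σ(yᵢ − βxᵢ)²/(2·9) − β²/(2·9) + const.
Setting the derivative to zero: Σxᵢ(yᵢ − βxᵢ)/9 − β/9 = 0, so β = Σxᵢyᵢ / (Σxᵢ² + σ²/τ²).
Σxᵢyᵢ = 5·9 + 4·11 + 2·2 + 3·7 + 3·3 = 123; Σxᵢ² = 63; σ²/τ² = 1.
β̂_MAP = 123 / (63 + 1) = 123/64 ≈ 1.922.

β̂_MAP = 1.922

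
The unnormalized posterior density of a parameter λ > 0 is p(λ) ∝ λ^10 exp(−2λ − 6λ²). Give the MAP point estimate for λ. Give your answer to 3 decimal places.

ℓ'(λ) = 10/λ − 2 − 12λ. Setting this to zero and multiplying by λ: 12λ² + 2λ − 10 = 0.
λ = (−2 + √(2² + 4·12·10)) / (2·12) = (−2 + √484) / 24 = (−2 + 22)/24 = 5/6.
ℓ''(λ) = −10/λ² − 12 < 0, confirming a maximum.

λ̂_MAP = 0.833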